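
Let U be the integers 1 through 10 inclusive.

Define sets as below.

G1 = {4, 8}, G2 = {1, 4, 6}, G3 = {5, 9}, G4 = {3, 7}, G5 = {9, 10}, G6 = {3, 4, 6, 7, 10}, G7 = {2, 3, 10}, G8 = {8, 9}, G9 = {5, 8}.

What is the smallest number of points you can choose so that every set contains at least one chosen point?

4

Take H = {3, 4, 5, 9}. Each listed set contains at least one of these, so H is a hitting set of size 4.
The sets G2, G4, G5, G9 are pairwise disjoint, so any hitting set needs a separate point for each — at least 4. Hence 4 is optimal.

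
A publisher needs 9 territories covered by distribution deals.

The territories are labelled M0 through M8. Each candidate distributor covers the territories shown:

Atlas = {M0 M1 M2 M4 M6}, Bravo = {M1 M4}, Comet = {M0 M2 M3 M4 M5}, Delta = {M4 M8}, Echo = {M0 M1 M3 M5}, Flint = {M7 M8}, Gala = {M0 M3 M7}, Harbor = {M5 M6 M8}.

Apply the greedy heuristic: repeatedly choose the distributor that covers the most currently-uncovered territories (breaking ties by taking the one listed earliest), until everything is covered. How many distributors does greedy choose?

3

Greedy: pick Atlas (covers 5 new) → pick Comet (covers 2 new) → pick Flint (covers 2 new). Total picks: 3.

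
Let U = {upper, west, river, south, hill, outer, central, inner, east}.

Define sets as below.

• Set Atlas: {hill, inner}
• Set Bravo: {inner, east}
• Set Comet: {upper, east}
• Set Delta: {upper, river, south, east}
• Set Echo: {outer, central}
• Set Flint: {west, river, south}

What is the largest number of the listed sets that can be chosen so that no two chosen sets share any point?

Atlas, Comet, Echo, Flint are pairwise disjoint (Atlas={hill,inner}; Comet={upper,east}; Echo={outer,central}; Flint={west,river,south}).
Every remaining set overlaps one of these, and no 5 of the listed sets are pairwise disjoint, so 4 is the maximum.

4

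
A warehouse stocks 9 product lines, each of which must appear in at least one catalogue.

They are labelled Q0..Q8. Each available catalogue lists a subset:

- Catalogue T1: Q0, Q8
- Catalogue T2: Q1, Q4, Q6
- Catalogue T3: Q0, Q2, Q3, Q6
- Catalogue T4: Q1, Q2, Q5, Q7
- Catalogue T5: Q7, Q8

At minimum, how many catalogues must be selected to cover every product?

Take {T2, T3, T4, T5}. Their union is {Q0, Q1, Q2, Q3, Q4, Q5, Q6, Q7, Q8}, which is all 9 products.
No 3 of the 5 catalogues cover everything (all 10 combinations miss at least one product), so 4 is optimal.

4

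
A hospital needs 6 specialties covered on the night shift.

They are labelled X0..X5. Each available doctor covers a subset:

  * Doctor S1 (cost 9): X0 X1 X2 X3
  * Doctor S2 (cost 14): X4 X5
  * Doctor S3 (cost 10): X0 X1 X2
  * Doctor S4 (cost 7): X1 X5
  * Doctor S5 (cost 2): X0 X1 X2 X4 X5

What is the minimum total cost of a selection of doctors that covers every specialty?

S1, S5 together cover every specialty (S1 ∪ S5 = {X0, X1, X2, X3, X4, X5}); total cost 9 + 2 = 11.
No covering selection has total cost below 11.

11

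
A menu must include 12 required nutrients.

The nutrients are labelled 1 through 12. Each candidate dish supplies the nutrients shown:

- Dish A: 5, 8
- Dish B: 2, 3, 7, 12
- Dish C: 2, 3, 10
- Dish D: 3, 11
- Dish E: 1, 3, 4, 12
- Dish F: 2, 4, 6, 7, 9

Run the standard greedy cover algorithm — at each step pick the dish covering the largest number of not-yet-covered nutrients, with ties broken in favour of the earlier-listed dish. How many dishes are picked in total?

Greedy: pick F (covers 5 new) → pick E (covers 3 new) → pick A (covers 2 new) → pick C (covers 1 new) → pick D (covers 1 new). Total picks: 5.

5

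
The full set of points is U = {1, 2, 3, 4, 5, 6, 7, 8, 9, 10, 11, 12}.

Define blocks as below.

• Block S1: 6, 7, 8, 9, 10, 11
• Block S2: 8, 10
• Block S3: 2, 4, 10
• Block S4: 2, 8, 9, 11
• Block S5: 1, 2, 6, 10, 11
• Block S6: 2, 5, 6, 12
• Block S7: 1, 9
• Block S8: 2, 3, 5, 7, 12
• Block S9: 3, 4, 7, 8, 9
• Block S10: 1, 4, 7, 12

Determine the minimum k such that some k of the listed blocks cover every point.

S1 and S8 and S10 together: S1 ∪ S8 ∪ S10 = {1, 2, 3, 4, 5, 6, 7, 8, 9, 10, 11, 12} — every point is covered.
No 2 of the 10 blocks cover everything (all 45 combinations miss at least one point), so 3 is optimal.

3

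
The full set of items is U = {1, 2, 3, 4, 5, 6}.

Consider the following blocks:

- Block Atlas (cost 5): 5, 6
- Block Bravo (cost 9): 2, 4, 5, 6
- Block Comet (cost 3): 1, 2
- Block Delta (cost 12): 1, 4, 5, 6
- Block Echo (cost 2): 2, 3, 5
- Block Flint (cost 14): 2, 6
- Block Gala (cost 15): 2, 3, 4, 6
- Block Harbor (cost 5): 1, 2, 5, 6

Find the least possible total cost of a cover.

Bravo, Comet, Echo together cover every item (Bravo ∪ Comet ∪ Echo = {1, 2, 3, 4, 5, 6}); total cost 9 + 3 + 2 = 14.
The greedy pick Echo, Harbor, Bravo costs 16; no covering selection beats 14.

14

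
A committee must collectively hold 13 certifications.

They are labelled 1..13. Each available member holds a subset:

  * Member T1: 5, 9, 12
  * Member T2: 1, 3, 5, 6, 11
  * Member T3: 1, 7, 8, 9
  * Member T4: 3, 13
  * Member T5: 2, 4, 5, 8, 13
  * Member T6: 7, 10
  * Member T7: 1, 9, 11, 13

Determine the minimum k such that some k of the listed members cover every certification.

T1 and T2 and T5 and T6 together: T1 ∪ T2 ∪ T5 ∪ T6 = {1, 2, 3, 4, 5, 6, 7, 8, 9, 10, 11, 12, 13} — every certification is covered.
Only T6 contains 10, so T6 is forced; the remaining 11 certifications need at least 3 more members (each remaining member adds at most 5) — so at least 4 members are needed, and 4 is optimal.

4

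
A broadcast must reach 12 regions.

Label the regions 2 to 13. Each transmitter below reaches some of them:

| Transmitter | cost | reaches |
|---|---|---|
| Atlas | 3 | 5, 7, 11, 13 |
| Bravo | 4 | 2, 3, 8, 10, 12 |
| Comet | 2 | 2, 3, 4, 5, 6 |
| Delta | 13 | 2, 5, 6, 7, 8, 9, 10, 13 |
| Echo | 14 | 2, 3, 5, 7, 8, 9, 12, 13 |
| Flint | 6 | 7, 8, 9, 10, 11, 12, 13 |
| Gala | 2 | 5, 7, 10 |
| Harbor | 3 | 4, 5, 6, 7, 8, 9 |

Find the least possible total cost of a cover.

Comet, Flint together cover every region (Comet ∪ Flint = {2, 3, 4, 5, 6, 7, 8, 9, 10, 11, 12, 13}); total cost 2 + 6 = 8.
No covering selection has total cost below 8.

8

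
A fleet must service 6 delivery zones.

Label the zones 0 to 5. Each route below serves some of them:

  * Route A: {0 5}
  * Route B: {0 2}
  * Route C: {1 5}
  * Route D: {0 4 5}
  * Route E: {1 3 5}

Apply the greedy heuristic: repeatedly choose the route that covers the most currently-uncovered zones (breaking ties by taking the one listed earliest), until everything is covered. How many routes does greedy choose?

Greedy: pick D (covers 3 new) → pick E (covers 2 new) → pick B (covers 1 new). Total picks: 3.

3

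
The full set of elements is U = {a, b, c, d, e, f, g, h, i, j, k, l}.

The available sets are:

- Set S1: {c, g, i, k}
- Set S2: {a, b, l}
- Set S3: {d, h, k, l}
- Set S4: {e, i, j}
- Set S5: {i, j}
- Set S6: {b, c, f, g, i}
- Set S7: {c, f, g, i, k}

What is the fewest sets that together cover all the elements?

S2, S3, S4, and S7 cover everything between them: the union {a, b, c, d, e, f, g, h, i, j, k, l} is all of U.
Only S4 contains e, so S4 is forced; the remaining 9 elements need at least 3 more sets (each remaining set adds at most 4) — so at least 4 sets are needed, and 4 is optimal.

4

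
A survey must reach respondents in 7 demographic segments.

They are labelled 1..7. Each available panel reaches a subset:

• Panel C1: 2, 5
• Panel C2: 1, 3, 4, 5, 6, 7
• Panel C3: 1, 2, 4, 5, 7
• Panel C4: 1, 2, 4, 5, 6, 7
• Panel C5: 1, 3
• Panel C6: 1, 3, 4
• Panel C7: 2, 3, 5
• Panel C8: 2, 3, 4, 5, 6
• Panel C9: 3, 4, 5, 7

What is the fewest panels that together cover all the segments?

2

C2 and C3 together: C2 ∪ C3 = {1, 2, 3, 4, 5, 6, 7} — every segment is covered.
No single panel has all 7 segments (the largest, C2, has 6), so 2 is optimal.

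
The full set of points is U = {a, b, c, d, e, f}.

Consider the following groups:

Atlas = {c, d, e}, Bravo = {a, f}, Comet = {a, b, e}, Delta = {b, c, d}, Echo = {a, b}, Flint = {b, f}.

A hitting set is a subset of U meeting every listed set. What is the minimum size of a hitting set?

3

Take H = {b, d, f}. Each listed group contains at least one of these, so H is a hitting set of size 3.
No choice of 2 points meets every group, so 3 is the minimum.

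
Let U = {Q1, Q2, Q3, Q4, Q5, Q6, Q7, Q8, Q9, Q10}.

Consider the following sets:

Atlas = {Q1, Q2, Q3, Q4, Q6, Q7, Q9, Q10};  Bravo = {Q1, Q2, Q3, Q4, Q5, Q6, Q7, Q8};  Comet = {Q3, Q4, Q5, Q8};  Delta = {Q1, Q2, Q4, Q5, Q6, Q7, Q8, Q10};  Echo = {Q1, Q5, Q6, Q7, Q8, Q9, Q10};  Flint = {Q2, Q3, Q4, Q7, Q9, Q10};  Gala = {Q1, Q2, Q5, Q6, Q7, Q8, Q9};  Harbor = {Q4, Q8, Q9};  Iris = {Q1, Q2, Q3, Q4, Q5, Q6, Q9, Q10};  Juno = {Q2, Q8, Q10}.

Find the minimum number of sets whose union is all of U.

Atlas and Bravo together: Atlas ∪ Bravo = {Q1, Q2, Q3, Q4, Q5, Q6, Q7, Q8, Q9, Q10} — every item is covered.
No single set has all 10 items (the largest, Atlas, has 8), so 2 is optimal.

2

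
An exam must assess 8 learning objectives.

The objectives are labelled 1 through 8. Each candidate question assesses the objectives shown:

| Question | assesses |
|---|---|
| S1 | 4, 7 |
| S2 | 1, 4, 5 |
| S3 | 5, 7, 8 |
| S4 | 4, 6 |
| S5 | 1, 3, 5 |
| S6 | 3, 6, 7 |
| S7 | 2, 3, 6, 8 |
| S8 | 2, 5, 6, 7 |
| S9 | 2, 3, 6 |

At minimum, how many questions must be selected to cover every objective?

Take {S1, S2, S7}. Their union is {1, 2, 3, 4, 5, 6, 7, 8}, which is all 8 objectives.
No 2 of the 9 questions cover everything (all 36 combinations miss at least one objective), so 3 is optimal.

3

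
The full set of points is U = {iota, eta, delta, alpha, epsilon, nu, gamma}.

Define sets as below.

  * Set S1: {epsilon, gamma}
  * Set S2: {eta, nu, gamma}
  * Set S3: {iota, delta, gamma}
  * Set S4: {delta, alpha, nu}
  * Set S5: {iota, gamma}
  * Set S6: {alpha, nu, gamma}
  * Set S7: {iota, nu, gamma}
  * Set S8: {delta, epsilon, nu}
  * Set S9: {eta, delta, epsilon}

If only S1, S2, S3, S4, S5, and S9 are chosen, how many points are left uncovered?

Union of S1, S2, S3, S4, S5, S9 = {iota, eta, delta, alpha, epsilon, nu, gamma} — that's every point, so 0 are uncovered.

0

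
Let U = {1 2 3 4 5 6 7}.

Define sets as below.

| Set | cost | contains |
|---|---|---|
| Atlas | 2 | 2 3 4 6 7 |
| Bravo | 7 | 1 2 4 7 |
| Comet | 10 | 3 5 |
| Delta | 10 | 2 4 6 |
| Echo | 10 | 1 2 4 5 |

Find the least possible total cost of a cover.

Atlas, Echo together cover every point (Atlas ∪ Echo = {1, 2, 3, 4, 5, 6, 7}); total cost 2 + 10 = 12.
No covering selection has total cost below 12.

12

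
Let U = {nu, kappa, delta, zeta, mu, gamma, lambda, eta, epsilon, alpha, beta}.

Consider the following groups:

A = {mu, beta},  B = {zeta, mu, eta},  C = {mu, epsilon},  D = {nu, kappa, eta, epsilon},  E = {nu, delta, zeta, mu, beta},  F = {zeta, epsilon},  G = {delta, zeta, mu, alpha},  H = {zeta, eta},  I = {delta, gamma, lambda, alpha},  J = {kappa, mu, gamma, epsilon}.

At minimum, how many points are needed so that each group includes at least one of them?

The 4 points {zeta, lambda, epsilon, beta} hit every group.
No choice of 3 points meets every group, so 4 is the minimum.

4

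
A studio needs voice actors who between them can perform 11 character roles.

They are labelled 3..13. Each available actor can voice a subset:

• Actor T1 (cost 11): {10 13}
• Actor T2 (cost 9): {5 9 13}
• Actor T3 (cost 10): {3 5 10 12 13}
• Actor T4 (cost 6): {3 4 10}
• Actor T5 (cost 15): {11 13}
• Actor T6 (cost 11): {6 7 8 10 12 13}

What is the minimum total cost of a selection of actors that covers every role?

41

T2, T4, T5, T6 together cover every role (T2 ∪ T4 ∪ T5 ∪ T6 = {3, 4, 5, 6, 7, 8, 9, 10, 11, 12, 13}); total cost 9 + 6 + 15 + 11 = 41.
No covering selection has total cost below 41.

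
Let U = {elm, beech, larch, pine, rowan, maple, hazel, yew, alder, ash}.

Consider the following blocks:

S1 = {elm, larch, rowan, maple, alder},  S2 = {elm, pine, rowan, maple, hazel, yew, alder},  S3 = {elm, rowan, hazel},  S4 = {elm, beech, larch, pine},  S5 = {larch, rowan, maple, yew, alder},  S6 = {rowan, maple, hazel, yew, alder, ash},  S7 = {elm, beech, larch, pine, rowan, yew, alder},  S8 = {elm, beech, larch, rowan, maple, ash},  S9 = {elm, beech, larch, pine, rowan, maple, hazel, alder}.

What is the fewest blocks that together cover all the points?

S4 and S6 cover everything between them: the union {elm, beech, larch, pine, rowan, maple, hazel, yew, alder, ash} is all of U.
No single block has all 10 points (the largest, S9, has 8), so 2 is optimal.

2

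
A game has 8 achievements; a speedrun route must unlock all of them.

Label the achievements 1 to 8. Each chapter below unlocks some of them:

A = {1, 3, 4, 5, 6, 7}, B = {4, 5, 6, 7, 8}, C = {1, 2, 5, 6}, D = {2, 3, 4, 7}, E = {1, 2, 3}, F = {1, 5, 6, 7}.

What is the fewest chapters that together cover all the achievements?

2

Take {B, E}. Their union is {1, 2, 3, 4, 5, 6, 7, 8}, which is all 8 achievements.
No single chapter has all 8 achievements (the largest, A, has 6), so 2 is optimal.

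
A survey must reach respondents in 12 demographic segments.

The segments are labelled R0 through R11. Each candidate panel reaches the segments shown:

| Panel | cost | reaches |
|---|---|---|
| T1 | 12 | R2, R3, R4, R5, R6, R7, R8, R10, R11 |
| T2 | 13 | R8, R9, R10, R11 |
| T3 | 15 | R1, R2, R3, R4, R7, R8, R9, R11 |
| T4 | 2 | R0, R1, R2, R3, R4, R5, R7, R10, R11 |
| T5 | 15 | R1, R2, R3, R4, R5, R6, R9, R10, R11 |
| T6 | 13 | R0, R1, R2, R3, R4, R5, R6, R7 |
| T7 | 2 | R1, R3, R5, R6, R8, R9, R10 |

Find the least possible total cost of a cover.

4

T4, T7 together cover every segment (T4 ∪ T7 = {R0, R1, R2, R3, R4, R5, R6, R7, R8, R9, R10, R11}); total cost 2 + 2 = 4.
No covering selection has total cost below 4.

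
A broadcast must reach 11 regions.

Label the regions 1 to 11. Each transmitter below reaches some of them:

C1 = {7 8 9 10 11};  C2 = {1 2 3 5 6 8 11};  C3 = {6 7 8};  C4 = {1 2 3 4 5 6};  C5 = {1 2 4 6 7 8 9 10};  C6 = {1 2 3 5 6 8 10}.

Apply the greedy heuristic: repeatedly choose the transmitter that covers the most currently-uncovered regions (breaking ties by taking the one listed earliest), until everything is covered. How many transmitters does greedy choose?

Greedy: pick C5 (covers 8 new) → pick C2 (covers 3 new). Total picks: 2.

2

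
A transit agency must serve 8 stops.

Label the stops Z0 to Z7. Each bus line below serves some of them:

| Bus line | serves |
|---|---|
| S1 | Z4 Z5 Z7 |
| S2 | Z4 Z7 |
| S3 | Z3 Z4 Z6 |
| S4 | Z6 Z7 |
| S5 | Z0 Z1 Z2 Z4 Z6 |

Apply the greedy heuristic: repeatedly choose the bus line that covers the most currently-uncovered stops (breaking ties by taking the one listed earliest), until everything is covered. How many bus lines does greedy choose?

Greedy: pick S5 (covers 5 new) → pick S1 (covers 2 new) → pick S3 (covers 1 new). Total picks: 3.

3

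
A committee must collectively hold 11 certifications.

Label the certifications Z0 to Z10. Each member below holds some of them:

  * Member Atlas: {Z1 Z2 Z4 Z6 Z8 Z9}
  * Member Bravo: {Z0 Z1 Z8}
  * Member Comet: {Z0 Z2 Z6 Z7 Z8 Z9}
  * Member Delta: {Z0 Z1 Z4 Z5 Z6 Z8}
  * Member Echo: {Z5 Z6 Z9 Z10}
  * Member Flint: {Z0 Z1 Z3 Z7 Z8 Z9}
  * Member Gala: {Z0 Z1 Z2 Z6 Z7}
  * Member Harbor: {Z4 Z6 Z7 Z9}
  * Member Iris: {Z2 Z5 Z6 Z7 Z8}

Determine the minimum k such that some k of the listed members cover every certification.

3

Take {Atlas, Echo, Flint}. Their union is {Z0, Z1, Z2, Z3, Z4, Z5, Z6, Z7, Z8, Z9, Z10}, which is all 11 certifications.
Only Flint contains Z3, so Flint is forced; the remaining 5 certifications need at least 2 more members (each remaining member adds at most 3) — so at least 3 members are needed, and 3 is optimal.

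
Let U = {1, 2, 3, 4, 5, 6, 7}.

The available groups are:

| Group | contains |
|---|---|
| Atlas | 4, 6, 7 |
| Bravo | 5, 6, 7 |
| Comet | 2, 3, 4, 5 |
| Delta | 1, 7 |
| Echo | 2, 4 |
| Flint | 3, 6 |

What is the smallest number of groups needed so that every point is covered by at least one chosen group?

3

Take {Comet, Delta, Flint}. Their union is {1, 2, 3, 4, 5, 6, 7}, which is all 7 points.
Only Delta contains 1, so Delta is forced; the remaining 5 points need at least 2 more groups (each remaining group adds at most 4) — so at least 3 groups are needed, and 3 is optimal.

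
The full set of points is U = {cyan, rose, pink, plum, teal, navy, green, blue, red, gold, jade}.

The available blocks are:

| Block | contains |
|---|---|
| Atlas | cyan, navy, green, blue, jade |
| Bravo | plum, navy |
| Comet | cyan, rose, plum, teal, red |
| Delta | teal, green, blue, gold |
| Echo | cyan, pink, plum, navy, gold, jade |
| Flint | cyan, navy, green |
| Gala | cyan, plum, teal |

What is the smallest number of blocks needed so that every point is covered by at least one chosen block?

Comet and Delta and Echo together: Comet ∪ Delta ∪ Echo = {cyan, rose, pink, plum, teal, navy, green, blue, red, gold, jade} — every point is covered.
Only Comet contains rose, so Comet is forced; the remaining 6 points need at least 2 more blocks (each remaining block adds at most 4) — so at least 3 blocks are needed, and 3 is optimal.

3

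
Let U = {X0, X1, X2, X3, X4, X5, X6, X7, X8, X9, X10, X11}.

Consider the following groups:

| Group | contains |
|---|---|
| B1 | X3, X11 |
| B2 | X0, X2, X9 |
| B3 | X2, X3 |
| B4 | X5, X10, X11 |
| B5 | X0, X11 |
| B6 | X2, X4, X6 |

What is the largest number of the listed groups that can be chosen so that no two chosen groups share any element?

2

B2, B4 are pairwise disjoint (B2={X0,X2,X9}; B4={X5,X10,X11}).
Every remaining group overlaps one of these, and no 3 of the listed groups are pairwise disjoint, so 2 is the maximum.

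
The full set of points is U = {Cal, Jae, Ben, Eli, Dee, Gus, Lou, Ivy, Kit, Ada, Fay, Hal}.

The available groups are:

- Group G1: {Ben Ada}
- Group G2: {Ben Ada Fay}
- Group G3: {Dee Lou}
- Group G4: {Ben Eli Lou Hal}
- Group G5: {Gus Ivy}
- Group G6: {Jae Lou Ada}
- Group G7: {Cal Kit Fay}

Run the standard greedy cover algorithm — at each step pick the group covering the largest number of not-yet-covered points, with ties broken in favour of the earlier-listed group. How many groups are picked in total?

Greedy: pick G4 (covers 4 new) → pick G7 (covers 3 new) → pick G5 (covers 2 new) → pick G6 (covers 2 new) → pick G3 (covers 1 new). Total picks: 5.

5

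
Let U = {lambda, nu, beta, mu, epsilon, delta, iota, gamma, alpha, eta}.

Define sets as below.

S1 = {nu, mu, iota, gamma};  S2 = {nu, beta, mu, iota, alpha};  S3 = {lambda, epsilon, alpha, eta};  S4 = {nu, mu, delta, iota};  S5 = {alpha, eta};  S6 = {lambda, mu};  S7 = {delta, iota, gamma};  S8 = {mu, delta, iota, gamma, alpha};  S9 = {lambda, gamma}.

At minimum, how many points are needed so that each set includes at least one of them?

Take H = {lambda, iota, alpha}. Each listed set contains at least one of these, so H is a hitting set of size 3.
The sets S4, S5, S9 are pairwise disjoint, so any hitting set needs a separate point for each — at least 3. Hence 3 is optimal.

3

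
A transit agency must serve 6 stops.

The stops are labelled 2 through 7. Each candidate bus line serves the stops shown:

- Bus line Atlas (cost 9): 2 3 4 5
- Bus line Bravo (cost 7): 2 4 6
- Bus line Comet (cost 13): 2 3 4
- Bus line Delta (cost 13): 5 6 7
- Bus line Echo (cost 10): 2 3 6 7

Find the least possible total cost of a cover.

Atlas, Echo together cover every stop (Atlas ∪ Echo = {2, 3, 4, 5, 6, 7}); total cost 9 + 10 = 19.
No covering selection has total cost below 19.

19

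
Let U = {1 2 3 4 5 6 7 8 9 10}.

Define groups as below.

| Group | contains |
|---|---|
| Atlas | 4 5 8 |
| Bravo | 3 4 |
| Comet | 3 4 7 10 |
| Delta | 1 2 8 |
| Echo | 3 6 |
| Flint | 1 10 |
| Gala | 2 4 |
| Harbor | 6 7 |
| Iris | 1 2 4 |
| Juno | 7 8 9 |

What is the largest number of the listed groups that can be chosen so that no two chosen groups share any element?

Echo, Flint, Gala, Juno are pairwise disjoint (Echo={3,6}; Flint={1,10}; Gala={2,4}; Juno={7,8,9}).
Every remaining group overlaps one of these, and no 5 of the listed groups are pairwise disjoint, so 4 is the maximum.

4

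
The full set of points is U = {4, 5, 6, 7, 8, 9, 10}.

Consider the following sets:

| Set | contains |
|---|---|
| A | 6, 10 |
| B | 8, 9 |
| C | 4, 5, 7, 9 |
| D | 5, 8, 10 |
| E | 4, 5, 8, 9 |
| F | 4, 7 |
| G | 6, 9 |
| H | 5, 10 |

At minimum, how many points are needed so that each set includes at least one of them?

Take T = {7, 9, 10}. Each listed set contains at least one of these, so T is a hitting set of size 3.
The sets A, B, F are pairwise disjoint, so any hitting set needs a separate point for each — at least 3. Hence 3 is optimal.

3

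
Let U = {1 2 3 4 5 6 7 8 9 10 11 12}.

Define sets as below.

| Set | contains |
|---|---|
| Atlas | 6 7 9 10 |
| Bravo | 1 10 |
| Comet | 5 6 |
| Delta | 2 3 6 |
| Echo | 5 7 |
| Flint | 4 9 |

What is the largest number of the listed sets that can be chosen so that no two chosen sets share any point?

4

Bravo, Delta, Echo, Flint are pairwise disjoint (Bravo={1,10}; Delta={2,3,6}; Echo={5,7}; Flint={4,9}).
Every remaining set overlaps one of these, and no 5 of the listed sets are pairwise disjoint, so 4 is the maximum.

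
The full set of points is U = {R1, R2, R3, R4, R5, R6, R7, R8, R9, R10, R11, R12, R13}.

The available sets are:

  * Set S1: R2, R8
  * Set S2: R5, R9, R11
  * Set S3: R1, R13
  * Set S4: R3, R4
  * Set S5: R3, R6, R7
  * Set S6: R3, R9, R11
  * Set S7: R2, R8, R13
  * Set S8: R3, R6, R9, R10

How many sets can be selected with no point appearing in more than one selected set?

S1, S2, S3, S4 are pairwise disjoint (S1={R2,R8}; S2={R5,R9,R11}; S3={R1,R13}; S4={R3,R4}).
Every remaining set overlaps one of these, and no 5 of the listed sets are pairwise disjoint, so 4 is the maximum.

4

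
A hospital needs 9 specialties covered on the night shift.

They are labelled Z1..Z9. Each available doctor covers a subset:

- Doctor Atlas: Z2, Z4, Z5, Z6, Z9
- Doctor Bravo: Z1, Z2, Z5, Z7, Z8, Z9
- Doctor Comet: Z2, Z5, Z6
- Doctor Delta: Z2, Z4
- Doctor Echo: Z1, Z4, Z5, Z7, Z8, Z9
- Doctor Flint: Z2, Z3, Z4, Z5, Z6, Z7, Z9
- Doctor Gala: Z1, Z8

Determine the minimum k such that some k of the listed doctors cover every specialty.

2

Flint and Gala together: Flint ∪ Gala = {Z1, Z2, Z3, Z4, Z5, Z6, Z7, Z8, Z9} — every specialty is covered.
No single doctor has all 9 specialties (the largest, Flint, has 7), so 2 is optimal.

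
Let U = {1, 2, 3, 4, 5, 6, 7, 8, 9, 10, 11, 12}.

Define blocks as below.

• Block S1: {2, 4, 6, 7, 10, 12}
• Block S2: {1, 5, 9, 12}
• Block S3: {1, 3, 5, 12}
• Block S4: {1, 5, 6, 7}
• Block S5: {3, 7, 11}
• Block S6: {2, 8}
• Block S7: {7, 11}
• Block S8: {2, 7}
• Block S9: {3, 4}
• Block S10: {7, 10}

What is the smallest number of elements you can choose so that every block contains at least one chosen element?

The 4 elements {3, 5, 7, 8} hit every block.
The blocks S2, S6, S7, S9 are pairwise disjoint, so any hitting set needs a separate element for each — at least 4. Hence 4 is optimal.

4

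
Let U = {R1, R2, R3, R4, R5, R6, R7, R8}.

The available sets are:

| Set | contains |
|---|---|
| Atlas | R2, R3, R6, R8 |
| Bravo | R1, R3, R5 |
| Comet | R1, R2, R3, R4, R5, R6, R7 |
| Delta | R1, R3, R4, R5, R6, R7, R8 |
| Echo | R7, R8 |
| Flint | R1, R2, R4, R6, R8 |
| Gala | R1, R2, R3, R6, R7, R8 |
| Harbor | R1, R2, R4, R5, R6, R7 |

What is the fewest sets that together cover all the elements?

Take {Atlas, Delta}. Their union is {R1, R2, R3, R4, R5, R6, R7, R8}, which is all 8 elements.
No single set has all 8 elements (the largest, Comet, has 7), so 2 is optimal.

2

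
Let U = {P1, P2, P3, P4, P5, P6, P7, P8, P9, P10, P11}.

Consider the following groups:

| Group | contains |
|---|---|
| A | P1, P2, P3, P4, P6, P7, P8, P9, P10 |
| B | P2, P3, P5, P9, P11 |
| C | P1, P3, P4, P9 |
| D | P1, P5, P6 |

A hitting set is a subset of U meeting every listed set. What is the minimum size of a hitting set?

Take H = {P5, P9}. Each listed group contains at least one of these, so H is a hitting set of size 2.
No single item lies in every group, so at least 2 are needed and 2 is optimal.

2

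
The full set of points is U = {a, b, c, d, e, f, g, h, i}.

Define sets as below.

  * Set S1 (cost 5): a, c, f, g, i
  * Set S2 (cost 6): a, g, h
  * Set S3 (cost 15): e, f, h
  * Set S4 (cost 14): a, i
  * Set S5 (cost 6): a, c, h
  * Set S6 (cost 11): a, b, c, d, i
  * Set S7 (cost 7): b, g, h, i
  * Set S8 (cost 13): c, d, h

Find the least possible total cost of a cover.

31

S1, S3, S6 together cover every point (S1 ∪ S3 ∪ S6 = {a, b, c, d, e, f, g, h, i}); total cost 5 + 15 + 11 = 31.
The greedy pick S1, S7, S6, S3 costs 38; no covering selection beats 31.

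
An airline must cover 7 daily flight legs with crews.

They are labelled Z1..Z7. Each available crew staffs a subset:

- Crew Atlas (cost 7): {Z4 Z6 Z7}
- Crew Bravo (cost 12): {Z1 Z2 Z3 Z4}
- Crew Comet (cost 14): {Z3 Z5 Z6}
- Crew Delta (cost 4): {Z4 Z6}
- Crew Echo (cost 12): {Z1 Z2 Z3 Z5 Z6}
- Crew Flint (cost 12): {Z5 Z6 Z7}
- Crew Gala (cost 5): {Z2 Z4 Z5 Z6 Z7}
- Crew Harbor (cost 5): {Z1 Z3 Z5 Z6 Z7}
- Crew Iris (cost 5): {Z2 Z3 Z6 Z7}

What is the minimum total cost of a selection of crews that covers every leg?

Gala, Harbor together cover every leg (Gala ∪ Harbor = {Z1, Z2, Z3, Z4, Z5, Z6, Z7}); total cost 5 + 5 = 10.
No covering selection has total cost below 10.

10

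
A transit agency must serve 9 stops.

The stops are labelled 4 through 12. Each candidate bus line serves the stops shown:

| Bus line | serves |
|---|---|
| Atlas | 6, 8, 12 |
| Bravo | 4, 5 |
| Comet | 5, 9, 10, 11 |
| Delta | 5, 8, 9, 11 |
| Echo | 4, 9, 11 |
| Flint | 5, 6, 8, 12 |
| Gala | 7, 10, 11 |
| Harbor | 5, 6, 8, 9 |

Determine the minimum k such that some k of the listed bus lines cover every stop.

Take {Echo, Flint, Gala}. Their union is {4, 5, 6, 7, 8, 9, 10, 11, 12}, which is all 9 stops.
Each bus line has at most 4 stops, and 2·4 = 8 < 9 — so at least 3 bus lines are needed, and 3 is optimal.

3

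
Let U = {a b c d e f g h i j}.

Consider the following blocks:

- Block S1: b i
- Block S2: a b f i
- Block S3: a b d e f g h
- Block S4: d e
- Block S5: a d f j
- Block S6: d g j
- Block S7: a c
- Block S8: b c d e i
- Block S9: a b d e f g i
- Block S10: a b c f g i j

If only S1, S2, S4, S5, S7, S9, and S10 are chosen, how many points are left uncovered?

Union of S1, S2, S4, S5, S7, S9, S10 = {a, b, c, d, e, f, g, i, j}.
Not covered: h — 1 point.

1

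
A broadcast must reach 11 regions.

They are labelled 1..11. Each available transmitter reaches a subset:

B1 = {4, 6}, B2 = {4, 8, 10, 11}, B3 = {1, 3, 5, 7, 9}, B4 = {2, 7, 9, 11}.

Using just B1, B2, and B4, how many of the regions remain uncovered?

3

Union of B1, B2, B4 = {2, 4, 6, 7, 8, 9, 10, 11}.
Not covered: 1, 3, 5 — 3 regions.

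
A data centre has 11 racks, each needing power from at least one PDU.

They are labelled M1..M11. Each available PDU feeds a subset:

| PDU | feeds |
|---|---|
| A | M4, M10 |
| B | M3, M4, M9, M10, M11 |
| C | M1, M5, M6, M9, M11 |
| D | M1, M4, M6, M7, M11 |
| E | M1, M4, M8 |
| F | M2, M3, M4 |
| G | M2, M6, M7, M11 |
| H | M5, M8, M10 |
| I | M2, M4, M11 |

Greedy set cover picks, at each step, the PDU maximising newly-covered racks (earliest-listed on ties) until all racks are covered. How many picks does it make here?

4

Greedy: pick B (covers 5 new) → pick C (covers 3 new) → pick G (covers 2 new) → pick E (covers 1 new). Total picks: 4.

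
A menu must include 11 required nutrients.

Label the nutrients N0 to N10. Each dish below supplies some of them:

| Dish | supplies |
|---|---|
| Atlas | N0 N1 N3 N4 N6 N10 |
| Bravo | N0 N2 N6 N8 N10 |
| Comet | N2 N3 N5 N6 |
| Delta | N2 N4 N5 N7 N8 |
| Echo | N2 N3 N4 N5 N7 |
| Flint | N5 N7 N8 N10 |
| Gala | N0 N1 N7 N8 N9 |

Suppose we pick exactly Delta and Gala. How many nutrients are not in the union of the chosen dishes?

Union of Delta, Gala = {N0, N1, N2, N4, N5, N7, N8, N9}.
Not covered: N3, N6, N10 — 3 nutrients.

3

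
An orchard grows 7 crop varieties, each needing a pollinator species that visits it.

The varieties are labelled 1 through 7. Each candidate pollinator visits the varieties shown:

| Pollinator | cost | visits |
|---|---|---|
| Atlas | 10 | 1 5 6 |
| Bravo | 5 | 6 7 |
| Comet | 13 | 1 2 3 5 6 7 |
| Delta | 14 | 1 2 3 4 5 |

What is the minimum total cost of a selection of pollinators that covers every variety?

Bravo, Delta together cover every variety (Bravo ∪ Delta = {1, 2, 3, 4, 5, 6, 7}); total cost 5 + 14 = 19.
The greedy pick Comet, Delta costs 27; no covering selection beats 19.

19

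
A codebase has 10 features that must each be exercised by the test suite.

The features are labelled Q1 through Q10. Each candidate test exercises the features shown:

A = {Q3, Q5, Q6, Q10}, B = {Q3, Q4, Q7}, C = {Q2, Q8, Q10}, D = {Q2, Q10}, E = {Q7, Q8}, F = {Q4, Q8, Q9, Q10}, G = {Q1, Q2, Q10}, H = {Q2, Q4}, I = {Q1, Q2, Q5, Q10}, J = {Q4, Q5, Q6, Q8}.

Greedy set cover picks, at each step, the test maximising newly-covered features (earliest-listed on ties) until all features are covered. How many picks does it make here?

Greedy: pick A (covers 4 new) → pick F (covers 3 new) → pick G (covers 2 new) → pick B (covers 1 new). Total picks: 4.

4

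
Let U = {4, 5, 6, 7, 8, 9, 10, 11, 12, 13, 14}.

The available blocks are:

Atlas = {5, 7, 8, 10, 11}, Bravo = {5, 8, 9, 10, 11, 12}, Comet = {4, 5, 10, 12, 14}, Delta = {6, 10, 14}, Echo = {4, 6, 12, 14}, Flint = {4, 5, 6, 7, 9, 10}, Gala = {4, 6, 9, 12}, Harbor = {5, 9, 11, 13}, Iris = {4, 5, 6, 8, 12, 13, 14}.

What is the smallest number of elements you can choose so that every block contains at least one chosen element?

The 2 elements {5, 6} hit every block.
The blocks Atlas, Gala are pairwise disjoint, so any hitting set needs a separate element for each — at least 2. Hence 2 is optimal.

2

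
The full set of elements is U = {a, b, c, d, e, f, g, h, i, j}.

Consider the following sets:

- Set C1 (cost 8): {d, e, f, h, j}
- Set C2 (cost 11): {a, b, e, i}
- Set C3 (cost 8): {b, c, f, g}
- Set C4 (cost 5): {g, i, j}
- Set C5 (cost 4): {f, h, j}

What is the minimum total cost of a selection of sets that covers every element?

27

C1, C2, C3 together cover every element (C1 ∪ C2 ∪ C3 = {a, b, c, d, e, f, g, h, i, j}); total cost 8 + 11 + 8 = 27.
The greedy pick C5, C4, C2, C1, C3 costs 36; no covering selection beats 27.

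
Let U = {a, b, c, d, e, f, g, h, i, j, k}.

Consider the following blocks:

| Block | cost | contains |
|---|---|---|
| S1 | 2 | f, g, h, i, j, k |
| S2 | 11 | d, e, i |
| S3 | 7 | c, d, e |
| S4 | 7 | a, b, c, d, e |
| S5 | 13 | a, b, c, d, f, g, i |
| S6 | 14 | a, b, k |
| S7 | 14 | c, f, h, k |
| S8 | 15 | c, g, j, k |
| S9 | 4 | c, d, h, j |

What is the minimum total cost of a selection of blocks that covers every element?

S1, S4 together cover every element (S1 ∪ S4 = {a, b, c, d, e, f, g, h, i, j, k}); total cost 2 + 7 = 9.
No covering selection has total cost below 9.

9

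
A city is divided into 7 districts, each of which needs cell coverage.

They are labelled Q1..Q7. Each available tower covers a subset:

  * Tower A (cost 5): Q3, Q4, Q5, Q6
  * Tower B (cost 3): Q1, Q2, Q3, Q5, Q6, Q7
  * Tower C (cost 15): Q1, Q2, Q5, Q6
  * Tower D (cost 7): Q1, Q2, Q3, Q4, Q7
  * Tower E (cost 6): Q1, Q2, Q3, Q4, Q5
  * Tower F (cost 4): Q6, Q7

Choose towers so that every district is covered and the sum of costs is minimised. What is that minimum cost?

A, B together cover every district (A ∪ B = {Q1, Q2, Q3, Q4, Q5, Q6, Q7}); total cost 5 + 3 = 8.
No covering selection has total cost below 8.

8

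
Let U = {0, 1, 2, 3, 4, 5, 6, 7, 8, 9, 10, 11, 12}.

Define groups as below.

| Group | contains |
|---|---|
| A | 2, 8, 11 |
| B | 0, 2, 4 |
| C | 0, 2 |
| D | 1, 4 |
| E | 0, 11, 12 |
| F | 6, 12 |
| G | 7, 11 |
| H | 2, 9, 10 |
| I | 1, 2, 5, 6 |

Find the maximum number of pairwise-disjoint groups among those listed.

D, F, G, H are pairwise disjoint (D={1,4}; F={6,12}; G={7,11}; H={2,9,10}).
Every remaining group overlaps one of these, and no 5 of the listed groups are pairwise disjoint, so 4 is the maximum.

4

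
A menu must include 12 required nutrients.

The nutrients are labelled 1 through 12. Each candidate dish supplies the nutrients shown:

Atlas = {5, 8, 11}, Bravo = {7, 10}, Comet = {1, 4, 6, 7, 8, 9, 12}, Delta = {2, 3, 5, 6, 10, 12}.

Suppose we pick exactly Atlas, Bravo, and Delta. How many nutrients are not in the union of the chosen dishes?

3

Union of Atlas, Bravo, Delta = {2, 3, 5, 6, 7, 8, 10, 11, 12}.
Not covered: 1, 4, 9 — 3 nutrients.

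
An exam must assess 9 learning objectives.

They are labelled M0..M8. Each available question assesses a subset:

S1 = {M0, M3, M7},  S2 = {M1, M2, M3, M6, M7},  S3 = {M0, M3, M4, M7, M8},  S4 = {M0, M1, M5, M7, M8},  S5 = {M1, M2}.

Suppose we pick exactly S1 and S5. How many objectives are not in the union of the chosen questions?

Union of S1, S5 = {M0, M1, M2, M3, M7}.
Not covered: M4, M5, M6, M8 — 4 objectives.

4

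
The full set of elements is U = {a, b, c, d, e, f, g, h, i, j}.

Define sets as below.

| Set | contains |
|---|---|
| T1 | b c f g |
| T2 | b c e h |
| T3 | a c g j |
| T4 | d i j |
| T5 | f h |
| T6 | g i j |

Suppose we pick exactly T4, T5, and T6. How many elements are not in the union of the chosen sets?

4

Union of T4, T5, T6 = {d, f, g, h, i, j}.
Not covered: a, b, c, e — 4 elements.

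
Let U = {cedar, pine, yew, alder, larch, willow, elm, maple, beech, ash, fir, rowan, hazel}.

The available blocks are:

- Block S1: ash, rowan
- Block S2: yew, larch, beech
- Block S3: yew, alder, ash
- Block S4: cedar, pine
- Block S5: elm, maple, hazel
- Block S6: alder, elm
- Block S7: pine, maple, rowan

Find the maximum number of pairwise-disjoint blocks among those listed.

4

S1, S2, S4, S6 are pairwise disjoint (S1={ash,rowan}; S2={yew,larch,beech}; S4={cedar,pine}; S6={alder,elm}).
Every remaining block overlaps one of these, and no 5 of the listed blocks are pairwise disjoint, so 4 is the maximum.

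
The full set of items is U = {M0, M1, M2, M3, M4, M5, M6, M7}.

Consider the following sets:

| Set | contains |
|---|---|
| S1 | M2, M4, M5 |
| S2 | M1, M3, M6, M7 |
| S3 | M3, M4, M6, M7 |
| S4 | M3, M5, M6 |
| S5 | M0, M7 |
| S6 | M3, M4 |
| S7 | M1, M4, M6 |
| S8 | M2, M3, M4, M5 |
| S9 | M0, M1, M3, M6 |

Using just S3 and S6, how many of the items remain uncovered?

4

Union of S3, S6 = {M3, M4, M6, M7}.
Not covered: M0, M1, M2, M5 — 4 items.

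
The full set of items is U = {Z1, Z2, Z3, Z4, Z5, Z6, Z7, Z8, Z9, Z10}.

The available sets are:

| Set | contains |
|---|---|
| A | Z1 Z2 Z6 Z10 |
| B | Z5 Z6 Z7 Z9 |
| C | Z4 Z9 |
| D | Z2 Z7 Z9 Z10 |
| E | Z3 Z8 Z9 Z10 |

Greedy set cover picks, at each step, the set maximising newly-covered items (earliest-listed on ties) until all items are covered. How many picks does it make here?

Greedy: pick A (covers 4 new) → pick B (covers 3 new) → pick E (covers 2 new) → pick C (covers 1 new). Total picks: 4.

4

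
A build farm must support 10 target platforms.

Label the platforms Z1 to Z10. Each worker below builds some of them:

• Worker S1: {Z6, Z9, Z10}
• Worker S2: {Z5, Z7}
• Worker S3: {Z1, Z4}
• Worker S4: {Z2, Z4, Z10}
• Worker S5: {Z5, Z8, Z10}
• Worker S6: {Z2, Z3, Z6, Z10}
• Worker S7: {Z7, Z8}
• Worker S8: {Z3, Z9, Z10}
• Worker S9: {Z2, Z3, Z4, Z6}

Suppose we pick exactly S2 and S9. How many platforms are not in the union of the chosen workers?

4

Union of S2, S9 = {Z2, Z3, Z4, Z5, Z6, Z7}.
Not covered: Z1, Z8, Z9, Z10 — 4 platforms.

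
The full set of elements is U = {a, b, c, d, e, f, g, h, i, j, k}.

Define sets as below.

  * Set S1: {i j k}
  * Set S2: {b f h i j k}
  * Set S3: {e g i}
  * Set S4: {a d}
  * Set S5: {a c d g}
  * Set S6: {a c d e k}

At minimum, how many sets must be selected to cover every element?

3

Take {S2, S3, S5}. Their union is {a, b, c, d, e, f, g, h, i, j, k}, which is all 11 elements.
Only S2 contains b, so S2 is forced; the remaining 5 elements need at least 2 more sets (each remaining set adds at most 4) — so at least 3 sets are needed, and 3 is optimal.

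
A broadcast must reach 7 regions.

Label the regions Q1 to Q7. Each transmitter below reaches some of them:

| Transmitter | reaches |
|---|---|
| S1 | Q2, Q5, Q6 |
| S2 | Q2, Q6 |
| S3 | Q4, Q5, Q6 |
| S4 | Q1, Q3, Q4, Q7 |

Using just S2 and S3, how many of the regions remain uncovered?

Union of S2, S3 = {Q2, Q4, Q5, Q6}.
Not covered: Q1, Q3, Q7 — 3 regions.

3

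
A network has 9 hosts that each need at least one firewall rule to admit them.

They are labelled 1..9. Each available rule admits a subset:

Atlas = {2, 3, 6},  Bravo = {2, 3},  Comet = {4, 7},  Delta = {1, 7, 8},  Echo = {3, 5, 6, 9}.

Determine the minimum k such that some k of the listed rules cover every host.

4

Take {Bravo, Comet, Delta, Echo}. Their union is {1, 2, 3, 4, 5, 6, 7, 8, 9}, which is all 9 hosts.
No 3 of the 5 rules cover everything (all 10 combinations miss at least one host), so 4 is optimal.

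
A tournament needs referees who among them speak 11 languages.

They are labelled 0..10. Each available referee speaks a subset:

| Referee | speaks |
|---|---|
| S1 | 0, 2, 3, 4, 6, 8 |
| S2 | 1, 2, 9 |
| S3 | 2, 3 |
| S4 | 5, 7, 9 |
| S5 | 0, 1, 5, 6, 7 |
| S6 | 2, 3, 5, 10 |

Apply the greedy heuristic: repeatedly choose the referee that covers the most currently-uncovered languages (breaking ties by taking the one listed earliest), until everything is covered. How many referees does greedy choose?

4

Greedy: pick S1 (covers 6 new) → pick S4 (covers 3 new) → pick S2 (covers 1 new) → pick S6 (covers 1 new). Total picks: 4.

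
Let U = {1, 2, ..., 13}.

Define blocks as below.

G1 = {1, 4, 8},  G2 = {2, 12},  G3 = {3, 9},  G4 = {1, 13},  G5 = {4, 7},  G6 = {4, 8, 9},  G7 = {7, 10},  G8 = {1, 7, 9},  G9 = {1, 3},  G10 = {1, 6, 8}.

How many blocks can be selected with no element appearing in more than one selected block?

4

G2, G3, G4, G7 are pairwise disjoint (G2={2,12}; G3={3,9}; G4={1,13}; G7={7,10}).
Every remaining block overlaps one of these, and no 5 of the listed blocks are pairwise disjoint, so 4 is the maximum.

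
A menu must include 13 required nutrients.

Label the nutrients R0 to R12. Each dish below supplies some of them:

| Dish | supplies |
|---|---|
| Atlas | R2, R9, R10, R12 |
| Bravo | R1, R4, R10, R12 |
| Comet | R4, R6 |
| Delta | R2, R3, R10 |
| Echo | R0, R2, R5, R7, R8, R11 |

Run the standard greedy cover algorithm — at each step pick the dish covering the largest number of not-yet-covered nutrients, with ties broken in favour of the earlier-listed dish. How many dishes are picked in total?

5

Greedy: pick Echo (covers 6 new) → pick Bravo (covers 4 new) → pick Atlas (covers 1 new) → pick Comet (covers 1 new) → pick Delta (covers 1 new). Total picks: 5.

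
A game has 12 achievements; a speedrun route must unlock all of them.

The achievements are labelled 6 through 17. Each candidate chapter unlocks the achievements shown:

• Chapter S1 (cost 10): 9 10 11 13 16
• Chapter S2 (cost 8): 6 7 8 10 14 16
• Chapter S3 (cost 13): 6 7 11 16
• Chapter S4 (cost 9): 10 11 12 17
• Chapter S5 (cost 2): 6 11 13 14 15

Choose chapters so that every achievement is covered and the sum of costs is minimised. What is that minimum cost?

29

S1, S2, S4, S5 together cover every achievement (S1 ∪ S2 ∪ S4 ∪ S5 = {6, 7, 8, 9, 10, 11, 12, 13, 14, 15, 16, 17}); total cost 10 + 8 + 9 + 2 = 29.
No covering selection has total cost below 29.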